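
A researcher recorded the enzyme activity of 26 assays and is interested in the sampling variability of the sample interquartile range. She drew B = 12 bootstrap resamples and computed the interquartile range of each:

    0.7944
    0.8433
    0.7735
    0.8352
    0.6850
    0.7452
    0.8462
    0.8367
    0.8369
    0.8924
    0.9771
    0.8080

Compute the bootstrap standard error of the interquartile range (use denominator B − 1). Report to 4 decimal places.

Bootstrap SE is the standard deviation of the 12 replicate interquartile ranges.
Mean of replicates: (0.7944 + 0.8433 + 0.7735 + 0.8352 + 0.6850 + 0.7452 + 0.8462 + 0.8367 + 0.8369 + 0.8924 + 0.9771 + 0.8080) / 12 = 9.87390 / 12 = 0.82283
Sum of squared deviations: (−0.02843)² + (+0.02048)² + (−0.04933)² + (+0.01238)² + (−0.13782)² + (−0.07763)² + (+0.02337)² + (+0.01387)² + (+0.01407)² + (+0.06957)² + (+0.15427)² + (−0.01482)² = 0.05863
Variance = 0.05863 / 11 = 0.00533
SE* = √0.00533

SE* = 0.0730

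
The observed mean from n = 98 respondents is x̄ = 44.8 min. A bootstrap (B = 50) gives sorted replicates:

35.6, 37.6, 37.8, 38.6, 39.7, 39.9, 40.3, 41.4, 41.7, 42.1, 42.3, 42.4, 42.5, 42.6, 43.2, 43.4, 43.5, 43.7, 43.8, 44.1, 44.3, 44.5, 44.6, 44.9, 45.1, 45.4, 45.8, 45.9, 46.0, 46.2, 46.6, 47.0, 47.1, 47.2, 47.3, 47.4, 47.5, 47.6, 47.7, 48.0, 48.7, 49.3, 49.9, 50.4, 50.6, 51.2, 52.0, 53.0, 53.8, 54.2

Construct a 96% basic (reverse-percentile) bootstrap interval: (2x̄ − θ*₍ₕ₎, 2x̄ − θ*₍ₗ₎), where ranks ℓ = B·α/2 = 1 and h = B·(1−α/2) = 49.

(35.8, 54.0)

Percentile endpoints at ranks 1 and 49: θ*₍1₎ = 35.6, θ*₍49₎ = 53.8.
Basic interval reflects these around x̄:
  lower = 2 × 44.8 − 53.8 = 35.8
  upper = 2 × 44.8 − 35.6 = 54.0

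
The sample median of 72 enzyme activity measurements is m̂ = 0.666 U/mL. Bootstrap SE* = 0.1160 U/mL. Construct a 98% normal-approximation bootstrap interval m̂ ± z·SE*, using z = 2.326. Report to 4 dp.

(0.3962, 0.9358)

Margin = 2.326 × 0.1160 = 0.26982
Interval: 0.666 ± 0.26982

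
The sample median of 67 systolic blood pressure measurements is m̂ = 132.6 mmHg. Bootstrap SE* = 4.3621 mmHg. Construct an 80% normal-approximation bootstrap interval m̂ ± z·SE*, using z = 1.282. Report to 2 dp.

(127.01, 138.19)

Margin = 1.282 × 4.3621 = 5.592
Interval: 132.6 ± 5.592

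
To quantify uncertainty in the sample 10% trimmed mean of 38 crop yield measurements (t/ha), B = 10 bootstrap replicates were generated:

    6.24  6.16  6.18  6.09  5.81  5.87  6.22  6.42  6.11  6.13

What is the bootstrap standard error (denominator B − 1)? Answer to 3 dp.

Bootstrap SE is the standard deviation of the 10 replicate 10% trimmed means.
Mean of replicates: (6.24 + 6.16 + 6.18 + 6.09 + 5.81 + 5.87 + 6.22 + 6.42 + 6.11 + 6.13) / 10 = 61.2300 / 10 = 6.1230
Sum of squared deviations: (+0.1170)² + (+0.0370)² + (+0.0570)² + (−0.0330)² + (−0.3130)² + (−0.2530)² + (+0.0970)² + (+0.2970)² + (−0.0130)² + (+0.0070)² = 0.2792
Variance = 0.2792 / 9 = 0.0310
SE* = √0.0310

SE* = 0.176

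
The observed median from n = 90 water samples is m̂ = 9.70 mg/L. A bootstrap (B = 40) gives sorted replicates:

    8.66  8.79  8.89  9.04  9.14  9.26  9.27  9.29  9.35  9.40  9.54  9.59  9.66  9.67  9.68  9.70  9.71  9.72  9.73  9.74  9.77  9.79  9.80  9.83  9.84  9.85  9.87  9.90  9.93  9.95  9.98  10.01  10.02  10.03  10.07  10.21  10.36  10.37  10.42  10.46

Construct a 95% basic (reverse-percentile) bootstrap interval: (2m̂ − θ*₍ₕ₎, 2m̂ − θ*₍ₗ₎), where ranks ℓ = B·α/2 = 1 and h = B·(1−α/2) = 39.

Percentile endpoints at ranks 1 and 39: θ*₍1₎ = 8.66, θ*₍39₎ = 10.42.
Basic interval reflects these around m̂:
  lower = 2 × 9.70 − 10.42 = 8.98
  upper = 2 × 9.70 − 8.66 = 10.74

(8.98, 10.74)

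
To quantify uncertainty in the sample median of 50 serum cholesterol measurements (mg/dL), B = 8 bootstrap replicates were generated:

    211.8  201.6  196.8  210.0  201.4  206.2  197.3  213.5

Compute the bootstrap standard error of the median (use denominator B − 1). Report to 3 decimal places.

Bootstrap SE is the standard deviation of the 8 replicate medians.
Mean of replicates: (211.8 + 201.6 + 196.8 + 210.0 + 201.4 + 206.2 + 197.3 + 213.5) / 8 = 1638.6000 / 8 = 204.8250
Sum of squared deviations: (+6.9750)² + (−3.2250)² + (−8.0250)² + (+5.1750)² + (−3.4250)² + (+1.3750)² + (−7.5250)² + (+8.6750)² = 295.7350
Variance = 295.7350 / 7 = 42.2479
SE* = √42.2479

SE* = 6.500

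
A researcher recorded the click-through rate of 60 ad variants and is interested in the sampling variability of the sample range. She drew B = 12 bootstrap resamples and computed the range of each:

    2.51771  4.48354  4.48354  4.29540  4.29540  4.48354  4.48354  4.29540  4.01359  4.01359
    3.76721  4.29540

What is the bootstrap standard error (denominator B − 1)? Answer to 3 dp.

SE* = 0.553

Bootstrap SE is the standard deviation of the 12 replicate ranges.
Mean of replicates: (2.51771 + 4.48354 + 4.48354 + 4.29540 + 4.29540 + 4.48354 + 4.48354 + 4.29540 + 4.01359 + 4.01359 + 3.76721 + 4.29540) / 12 = 49.427860 / 12 = 4.118988
Sum of squared deviations: (−1.601278)² + (+0.364552)² + (+0.364552)² + (+0.176412)² + (+0.176412)² + (+0.364552)² + (+0.364552)² + (+0.176412)² + (−0.105398)² + (−0.105398)² + (−0.351778)² + (+0.176412)² = 3.366134
Variance = 3.366134 / 11 = 0.306012
SE* = √0.306012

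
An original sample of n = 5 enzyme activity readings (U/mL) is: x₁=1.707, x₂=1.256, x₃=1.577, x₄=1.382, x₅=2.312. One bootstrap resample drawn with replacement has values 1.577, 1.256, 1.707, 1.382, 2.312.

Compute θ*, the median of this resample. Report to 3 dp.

Sorted: 1.256, 1.382, 1.577, 1.707, 2.312
Median = middle value = 1.577

θ* = 1.577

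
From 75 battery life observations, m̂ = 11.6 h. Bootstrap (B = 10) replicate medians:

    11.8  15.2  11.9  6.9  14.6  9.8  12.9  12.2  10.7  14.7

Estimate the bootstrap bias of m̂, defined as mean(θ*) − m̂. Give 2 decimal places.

bias = +0.47

mean(θ*) = (11.8 + 15.2 + 11.9 + 6.9 + 14.6 + 9.8 + 12.9 + 12.2 + 10.7 + 14.7) / 10 = 12.070
bias = 12.070 − 11.6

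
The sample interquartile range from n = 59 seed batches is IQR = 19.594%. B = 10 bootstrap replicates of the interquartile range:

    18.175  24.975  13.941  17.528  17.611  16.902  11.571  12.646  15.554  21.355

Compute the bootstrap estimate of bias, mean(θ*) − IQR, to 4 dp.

bias = −2.5682

mean(θ*) = (18.175 + 24.975 + 13.941 + 17.528 + 17.611 + 16.902 + 11.571 + 12.646 + 15.554 + 21.355) / 10 = 17.02580
bias = 17.02580 − 19.594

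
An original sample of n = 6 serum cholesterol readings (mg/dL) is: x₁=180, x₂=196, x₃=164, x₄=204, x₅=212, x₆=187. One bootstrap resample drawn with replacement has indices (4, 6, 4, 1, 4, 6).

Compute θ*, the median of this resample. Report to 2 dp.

Resample values: 204, 187, 204, 180, 204, 187.
Sorted: 180, 187, 187, 204, 204, 204
Median = average of the two middle values = 195.50

θ* = 195.50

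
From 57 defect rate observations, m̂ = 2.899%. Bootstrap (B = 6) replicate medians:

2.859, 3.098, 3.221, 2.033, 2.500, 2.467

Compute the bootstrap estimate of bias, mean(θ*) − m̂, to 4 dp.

bias = −0.2027

mean(θ*) = (2.859 + 3.098 + 3.221 + 2.033 + 2.500 + 2.467) / 6 = 2.69633
bias = 2.69633 − 2.899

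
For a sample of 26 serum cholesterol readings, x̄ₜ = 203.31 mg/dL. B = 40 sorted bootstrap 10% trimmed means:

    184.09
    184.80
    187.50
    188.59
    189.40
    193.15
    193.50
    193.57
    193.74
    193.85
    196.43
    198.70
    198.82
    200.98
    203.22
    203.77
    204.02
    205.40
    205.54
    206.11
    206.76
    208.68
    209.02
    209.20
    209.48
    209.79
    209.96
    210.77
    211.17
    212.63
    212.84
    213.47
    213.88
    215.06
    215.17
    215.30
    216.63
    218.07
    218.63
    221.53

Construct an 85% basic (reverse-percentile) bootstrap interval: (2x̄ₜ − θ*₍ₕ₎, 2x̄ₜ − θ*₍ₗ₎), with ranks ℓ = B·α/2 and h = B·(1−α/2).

(189.99, 219.12)

Percentile endpoints at ranks 3 and 37: θ*₍3₎ = 187.50, θ*₍37₎ = 216.63.
Basic interval reflects these around x̄ₜ:
  lower = 2 × 203.31 − 216.63 = 189.99
  upper = 2 × 203.31 − 187.50 = 219.12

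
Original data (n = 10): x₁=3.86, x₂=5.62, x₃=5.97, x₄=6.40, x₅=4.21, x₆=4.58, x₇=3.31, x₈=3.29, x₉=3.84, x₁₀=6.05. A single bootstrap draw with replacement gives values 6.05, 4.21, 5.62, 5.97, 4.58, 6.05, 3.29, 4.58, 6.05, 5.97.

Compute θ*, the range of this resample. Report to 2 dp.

Range = 6.05 − 3.29 = 2.76

θ* = 2.76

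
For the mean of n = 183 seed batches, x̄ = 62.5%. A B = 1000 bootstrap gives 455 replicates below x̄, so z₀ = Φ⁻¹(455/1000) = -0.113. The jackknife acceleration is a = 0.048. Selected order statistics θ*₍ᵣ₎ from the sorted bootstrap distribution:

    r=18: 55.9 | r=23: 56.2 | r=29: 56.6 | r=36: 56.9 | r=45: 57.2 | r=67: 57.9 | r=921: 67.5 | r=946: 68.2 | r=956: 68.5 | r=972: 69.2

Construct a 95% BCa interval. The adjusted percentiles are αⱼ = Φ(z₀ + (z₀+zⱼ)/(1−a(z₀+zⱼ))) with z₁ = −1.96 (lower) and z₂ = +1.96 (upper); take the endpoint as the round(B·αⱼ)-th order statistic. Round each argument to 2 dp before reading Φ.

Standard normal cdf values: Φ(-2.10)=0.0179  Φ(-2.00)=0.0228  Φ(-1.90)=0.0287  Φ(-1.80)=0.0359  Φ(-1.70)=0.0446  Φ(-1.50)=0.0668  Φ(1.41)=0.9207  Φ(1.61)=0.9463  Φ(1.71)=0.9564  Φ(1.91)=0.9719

Lower: z₀ + z₁ = -0.113 + (-1.960) = -2.073; 1 − a(z₀+z₁) = 1 − (0.048)(-2.073) = 1.0995; argument = -0.113 + (-2.073)/1.0995 = -1.9984 → -2.00.
α₁ = Φ(-2.00) = 0.0228; rank = round(1000 × 0.0228) = 23; θ*₍23₎ = 56.2.
Upper: z₀ + z₂ = 1.847; 1 − a(z₀+z₂) = 0.9113; argument = 1.9137 → 1.91; α₂ = 0.9719; rank = 972; θ*₍972₎ = 69.2.

(56.2, 69.2)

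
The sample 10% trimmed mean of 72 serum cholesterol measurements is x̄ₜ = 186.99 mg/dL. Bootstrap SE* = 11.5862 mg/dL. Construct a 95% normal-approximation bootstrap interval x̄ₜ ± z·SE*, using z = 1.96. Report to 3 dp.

(164.281, 209.699)

Margin = 1.96 × 11.5862 = 22.7090
Interval: 186.99 ± 22.7090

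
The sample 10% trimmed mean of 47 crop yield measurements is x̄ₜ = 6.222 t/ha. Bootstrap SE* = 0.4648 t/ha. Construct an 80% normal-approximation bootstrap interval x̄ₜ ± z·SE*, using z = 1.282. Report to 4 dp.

Margin = 1.282 × 0.4648 = 0.59587
Interval: 6.222 ± 0.59587

(5.6261, 6.8179)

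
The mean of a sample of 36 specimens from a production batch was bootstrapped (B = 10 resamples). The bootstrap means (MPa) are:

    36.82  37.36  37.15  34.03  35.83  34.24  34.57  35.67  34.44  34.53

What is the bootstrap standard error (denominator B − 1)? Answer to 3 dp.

Bootstrap SE is the standard deviation of the 10 replicate means.
Mean of replicates: (36.82 + 37.36 + 37.15 + 34.03 + 35.83 + 34.24 + 34.57 + 35.67 + 34.44 + 34.53) / 10 = 354.6400 / 10 = 35.4640
Sum of squared deviations: (+1.3560)² + (+1.8960)² + (+1.6860)² + (−1.4340)² + (+0.3660)² + (−1.2240)² + (−0.8940)² + (+0.2060)² + (−1.0240)² + (−0.9340)² = 14.7272
Variance = 14.7272 / 9 = 1.6364
SE* = √1.6364

SE* = 1.279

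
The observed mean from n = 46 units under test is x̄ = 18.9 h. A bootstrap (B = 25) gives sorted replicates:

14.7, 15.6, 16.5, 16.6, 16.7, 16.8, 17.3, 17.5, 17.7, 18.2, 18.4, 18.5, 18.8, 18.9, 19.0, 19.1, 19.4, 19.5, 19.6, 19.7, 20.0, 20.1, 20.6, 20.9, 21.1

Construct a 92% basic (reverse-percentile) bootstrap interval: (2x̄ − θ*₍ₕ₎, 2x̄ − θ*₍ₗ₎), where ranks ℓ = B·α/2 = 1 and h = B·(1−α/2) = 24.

Percentile endpoints at ranks 1 and 24: θ*₍1₎ = 14.7, θ*₍24₎ = 20.9.
Basic interval reflects these around x̄:
  lower = 2 × 18.9 − 20.9 = 16.9
  upper = 2 × 18.9 − 14.7 = 23.1

(16.9, 23.1)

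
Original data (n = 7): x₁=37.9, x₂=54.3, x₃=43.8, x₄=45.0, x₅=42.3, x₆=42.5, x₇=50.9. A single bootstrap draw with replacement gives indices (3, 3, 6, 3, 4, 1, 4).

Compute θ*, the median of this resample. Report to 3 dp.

θ* = 43.800

Resample values: 43.8, 43.8, 42.5, 43.8, 45.0, 37.9, 45.0.
Sorted: 37.9, 42.5, 43.8, 43.8, 43.8, 45.0, 45.0
Median = middle value = 43.800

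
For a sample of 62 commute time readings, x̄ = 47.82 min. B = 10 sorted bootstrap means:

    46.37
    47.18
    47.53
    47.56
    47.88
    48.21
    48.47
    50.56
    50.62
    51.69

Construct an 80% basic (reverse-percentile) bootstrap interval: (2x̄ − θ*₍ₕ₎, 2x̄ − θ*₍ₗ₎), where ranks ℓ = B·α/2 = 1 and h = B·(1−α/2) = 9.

Percentile endpoints at ranks 1 and 9: θ*₍1₎ = 46.37, θ*₍9₎ = 50.62.
Basic interval reflects these around x̄:
  lower = 2 × 47.82 − 50.62 = 45.02
  upper = 2 × 47.82 − 46.37 = 49.27

(45.02, 49.27)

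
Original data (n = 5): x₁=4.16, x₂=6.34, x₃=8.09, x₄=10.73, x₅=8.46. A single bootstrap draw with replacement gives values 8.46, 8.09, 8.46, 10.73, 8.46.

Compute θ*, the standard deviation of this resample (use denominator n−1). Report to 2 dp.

θ* = 1.07

Mean = 8.8400; sum of squared deviations = 4.5678
s² = 4.5678 / 4 = 1.1420
s = √1.1420 = 1.07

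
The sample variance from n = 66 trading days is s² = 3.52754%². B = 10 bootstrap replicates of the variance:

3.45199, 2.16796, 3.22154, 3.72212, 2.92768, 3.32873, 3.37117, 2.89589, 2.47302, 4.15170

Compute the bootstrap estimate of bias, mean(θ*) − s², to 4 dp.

mean(θ*) = (3.45199 + 2.16796 + 3.22154 + 3.72212 + 2.92768 + 3.32873 + 3.37117 + 2.89589 + 2.47302 + 4.15170) / 10 = 3.17118
bias = 3.17118 − 3.52754

bias = −0.3564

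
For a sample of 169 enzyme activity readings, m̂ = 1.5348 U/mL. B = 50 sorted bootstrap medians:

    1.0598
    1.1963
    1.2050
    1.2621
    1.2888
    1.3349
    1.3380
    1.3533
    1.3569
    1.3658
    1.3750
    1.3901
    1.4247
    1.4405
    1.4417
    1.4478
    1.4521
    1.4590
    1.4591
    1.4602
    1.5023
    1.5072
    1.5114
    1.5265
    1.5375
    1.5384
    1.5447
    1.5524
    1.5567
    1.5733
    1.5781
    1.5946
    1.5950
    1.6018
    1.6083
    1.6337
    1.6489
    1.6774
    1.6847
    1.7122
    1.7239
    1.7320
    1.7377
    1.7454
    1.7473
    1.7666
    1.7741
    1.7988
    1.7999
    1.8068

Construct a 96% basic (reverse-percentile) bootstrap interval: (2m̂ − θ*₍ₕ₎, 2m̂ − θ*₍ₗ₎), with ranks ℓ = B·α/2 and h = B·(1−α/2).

Percentile endpoints at ranks 1 and 49: θ*₍1₎ = 1.0598, θ*₍49₎ = 1.7999.
Basic interval reflects these around m̂:
  lower = 2 × 1.5348 − 1.7999 = 1.2697
  upper = 2 × 1.5348 − 1.0598 = 2.0098

(1.2697, 2.0098)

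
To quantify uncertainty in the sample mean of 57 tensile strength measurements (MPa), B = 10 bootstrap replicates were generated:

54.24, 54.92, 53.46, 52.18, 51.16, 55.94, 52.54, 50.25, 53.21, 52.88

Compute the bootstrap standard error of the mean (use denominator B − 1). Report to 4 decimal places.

Bootstrap SE is the standard deviation of the 10 replicate means.
Mean of replicates: (54.24 + 54.92 + 53.46 + 52.18 + 51.16 + 55.94 + 52.54 + 50.25 + 53.21 + 52.88) / 10 = 530.78000 / 10 = 53.07800
Sum of squared deviations: (+1.16200)² + (+1.84200)² + (+0.38200)² + (−0.89800)² + (−1.91800)² + (+2.86200)² + (−0.53800)² + (−2.82800)² + (+0.13200)² + (−0.19800)² = 25.90896
Variance = 25.90896 / 9 = 2.87877
SE* = √2.87877

SE* = 1.6967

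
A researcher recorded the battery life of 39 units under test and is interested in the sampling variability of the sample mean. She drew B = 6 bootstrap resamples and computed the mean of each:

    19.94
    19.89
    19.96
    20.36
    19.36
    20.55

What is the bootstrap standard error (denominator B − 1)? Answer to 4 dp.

Bootstrap SE is the standard deviation of the 6 replicate means.
Mean of replicates: (19.94 + 19.89 + 19.96 + 20.36 + 19.36 + 20.55) / 6 = 120.06000 / 6 = 20.01000
Sum of squared deviations: (−0.07000)² + (−0.12000)² + (−0.05000)² + (+0.35000)² + (−0.65000)² + (+0.54000)² = 0.85840
Variance = 0.85840 / 5 = 0.17168
SE* = √0.17168

SE* = 0.4143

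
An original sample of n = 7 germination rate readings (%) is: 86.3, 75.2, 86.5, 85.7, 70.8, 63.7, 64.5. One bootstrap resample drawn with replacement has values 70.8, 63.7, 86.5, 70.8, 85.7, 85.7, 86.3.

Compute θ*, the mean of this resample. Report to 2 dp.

Mean = (70.8 + 63.7 + 86.5 + 70.8 + 85.7 + 85.7 + 86.3) / 7 = 549.50 / 7 = 78.50

θ* = 78.50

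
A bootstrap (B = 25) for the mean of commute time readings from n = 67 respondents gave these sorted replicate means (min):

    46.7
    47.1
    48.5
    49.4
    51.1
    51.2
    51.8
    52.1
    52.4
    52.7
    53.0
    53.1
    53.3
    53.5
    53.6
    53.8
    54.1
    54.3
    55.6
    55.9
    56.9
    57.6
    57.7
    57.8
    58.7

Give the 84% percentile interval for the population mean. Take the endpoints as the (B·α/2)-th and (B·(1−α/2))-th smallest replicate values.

α = 0.16; lower rank = 25 × 0.080 = 2; upper rank = 25 × 0.920 = 23.
The 2nd smallest replicate is 47.1; the 23rd is 57.7.

(47.1, 57.7)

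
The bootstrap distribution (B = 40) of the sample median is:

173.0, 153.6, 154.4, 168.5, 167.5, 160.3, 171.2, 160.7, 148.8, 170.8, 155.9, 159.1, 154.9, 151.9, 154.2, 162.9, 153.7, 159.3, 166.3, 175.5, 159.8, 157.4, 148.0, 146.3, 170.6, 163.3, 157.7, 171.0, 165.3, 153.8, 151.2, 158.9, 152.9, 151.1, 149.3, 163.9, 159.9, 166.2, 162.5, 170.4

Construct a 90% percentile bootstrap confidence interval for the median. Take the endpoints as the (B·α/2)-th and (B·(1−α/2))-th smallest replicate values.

(148.0, 171.2)

Sorted replicates: 146.3, 148.0, 148.8, 149.3, 151.1, 151.2, 151.9, 152.9, 153.6, 153.7, 153.8, 154.2, 154.4, 154.9, 155.9, 157.4, 157.7, 158.9, 159.1, 159.3, 159.8, 159.9, 160.3, 160.7, 162.5, 162.9, 163.3, 163.9, 165.3, 166.2, 166.3, 167.5, 168.5, 170.4, 170.6, 170.8, 171.0, 171.2, 173.0, 175.5
α = 0.10; lower rank = 40 × 0.050 = 2; upper rank = 40 × 0.950 = 38.
The 2nd smallest replicate is 148.0; the 38th is 171.2.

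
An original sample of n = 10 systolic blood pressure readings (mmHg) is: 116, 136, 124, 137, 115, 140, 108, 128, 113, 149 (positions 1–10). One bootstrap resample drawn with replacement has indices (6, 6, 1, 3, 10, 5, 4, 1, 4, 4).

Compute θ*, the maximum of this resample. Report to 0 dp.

θ* = 149

Resample values: 140, 140, 116, 124, 149, 115, 137, 116, 137, 137.
Maximum = 149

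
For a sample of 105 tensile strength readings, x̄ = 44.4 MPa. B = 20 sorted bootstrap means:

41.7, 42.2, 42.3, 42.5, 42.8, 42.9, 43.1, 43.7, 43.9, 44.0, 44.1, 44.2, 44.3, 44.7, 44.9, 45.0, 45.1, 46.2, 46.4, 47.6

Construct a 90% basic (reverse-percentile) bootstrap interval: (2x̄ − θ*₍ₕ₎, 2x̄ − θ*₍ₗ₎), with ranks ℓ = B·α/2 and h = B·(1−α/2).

(42.4, 47.1)

Percentile endpoints at ranks 1 and 19: θ*₍1₎ = 41.7, θ*₍19₎ = 46.4.
Basic interval reflects these around x̄:
  lower = 2 × 44.4 − 46.4 = 42.4
  upper = 2 × 44.4 − 41.7 = 47.1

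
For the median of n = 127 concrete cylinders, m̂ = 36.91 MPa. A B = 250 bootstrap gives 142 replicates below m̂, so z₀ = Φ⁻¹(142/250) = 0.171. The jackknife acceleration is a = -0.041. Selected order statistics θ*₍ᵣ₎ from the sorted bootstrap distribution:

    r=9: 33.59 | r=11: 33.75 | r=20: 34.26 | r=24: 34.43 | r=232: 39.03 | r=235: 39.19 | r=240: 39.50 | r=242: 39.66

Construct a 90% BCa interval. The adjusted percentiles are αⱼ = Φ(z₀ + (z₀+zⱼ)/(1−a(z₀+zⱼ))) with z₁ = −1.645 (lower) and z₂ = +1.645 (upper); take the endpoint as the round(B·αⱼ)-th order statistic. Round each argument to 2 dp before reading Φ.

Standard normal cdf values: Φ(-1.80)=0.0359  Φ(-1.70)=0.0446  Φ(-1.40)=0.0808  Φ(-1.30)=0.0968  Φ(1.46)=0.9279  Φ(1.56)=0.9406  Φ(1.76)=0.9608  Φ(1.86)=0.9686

(34.26, 39.66)

Lower: z₀ + z₁ = 0.171 + (-1.645) = -1.474; 1 − a(z₀+z₁) = 1 − (-0.041)(-1.474) = 0.9396; argument = 0.171 + (-1.474)/0.9396 = -1.3978 → -1.40.
α₁ = Φ(-1.40) = 0.0808; rank = round(250 × 0.0808) = 20; θ*₍20₎ = 34.26.
Upper: z₀ + z₂ = 1.816; 1 − a(z₀+z₂) = 1.0745; argument = 1.8612 → 1.86; α₂ = 0.9686; rank = 242; θ*₍242₎ = 39.66.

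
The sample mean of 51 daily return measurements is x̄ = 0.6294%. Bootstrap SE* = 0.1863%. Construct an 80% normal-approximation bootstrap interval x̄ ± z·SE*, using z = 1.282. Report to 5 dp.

Margin = 1.282 × 0.1863 = 0.238837
Interval: 0.6294 ± 0.238837

(0.39056, 0.86824)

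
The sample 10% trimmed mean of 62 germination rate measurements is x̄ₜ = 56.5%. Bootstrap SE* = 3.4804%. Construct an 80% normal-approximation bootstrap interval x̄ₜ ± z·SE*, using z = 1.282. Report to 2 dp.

Margin = 1.282 × 3.4804 = 4.462
Interval: 56.5 ± 4.462

(52.04, 60.96)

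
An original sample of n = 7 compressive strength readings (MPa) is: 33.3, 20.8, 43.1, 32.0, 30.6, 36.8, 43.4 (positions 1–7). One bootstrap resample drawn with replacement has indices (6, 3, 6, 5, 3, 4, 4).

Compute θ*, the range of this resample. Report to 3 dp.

θ* = 12.500

Resample values: 36.8, 43.1, 36.8, 30.6, 43.1, 32.0, 32.0.
Range = 43.1 − 30.6 = 12.500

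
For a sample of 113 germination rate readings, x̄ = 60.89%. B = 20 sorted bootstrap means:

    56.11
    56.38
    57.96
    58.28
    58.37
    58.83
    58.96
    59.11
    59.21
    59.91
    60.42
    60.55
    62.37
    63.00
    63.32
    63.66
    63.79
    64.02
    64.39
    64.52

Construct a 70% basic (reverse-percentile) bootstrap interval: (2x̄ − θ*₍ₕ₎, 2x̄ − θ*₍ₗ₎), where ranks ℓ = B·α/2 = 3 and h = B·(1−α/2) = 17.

Percentile endpoints at ranks 3 and 17: θ*₍3₎ = 57.96, θ*₍17₎ = 63.79.
Basic interval reflects these around x̄:
  lower = 2 × 60.89 − 63.79 = 57.99
  upper = 2 × 60.89 − 57.96 = 63.82

(57.99, 63.82)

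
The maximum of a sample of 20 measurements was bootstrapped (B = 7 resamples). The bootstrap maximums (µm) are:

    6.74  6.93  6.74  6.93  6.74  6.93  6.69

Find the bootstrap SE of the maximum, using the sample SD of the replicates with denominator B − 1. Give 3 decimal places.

Bootstrap SE is the standard deviation of the 7 replicate maximums.
Mean of replicates: (6.74 + 6.93 + 6.74 + 6.93 + 6.74 + 6.93 + 6.69) / 7 = 47.7000 / 7 = 6.8143
Sum of squared deviations: (−0.0743)² + (+0.1157)² + (−0.0743)² + (+0.1157)² + (−0.0743)² + (+0.1157)² + (−0.1243)² = 0.0722
Variance = 0.0722 / 6 = 0.0120
SE* = √0.0120

SE* = 0.110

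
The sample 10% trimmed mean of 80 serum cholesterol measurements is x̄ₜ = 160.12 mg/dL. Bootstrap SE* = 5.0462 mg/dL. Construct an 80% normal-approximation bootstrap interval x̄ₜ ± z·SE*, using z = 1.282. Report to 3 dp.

(153.651, 166.589)

Margin = 1.282 × 5.0462 = 6.4692
Interval: 160.12 ± 6.4692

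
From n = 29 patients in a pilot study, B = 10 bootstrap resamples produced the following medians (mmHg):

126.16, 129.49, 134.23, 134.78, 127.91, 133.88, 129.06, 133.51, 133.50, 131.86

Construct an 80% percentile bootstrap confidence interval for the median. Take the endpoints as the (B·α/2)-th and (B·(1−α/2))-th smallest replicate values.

Sorted replicates: 126.16, 127.91, 129.06, 129.49, 131.86, 133.50, 133.51, 133.88, 134.23, 134.78
α = 0.20; lower rank = 10 × 0.100 = 1; upper rank = 10 × 0.900 = 9.
The 1st smallest replicate is 126.16; the 9th is 134.23.

(126.16, 134.23)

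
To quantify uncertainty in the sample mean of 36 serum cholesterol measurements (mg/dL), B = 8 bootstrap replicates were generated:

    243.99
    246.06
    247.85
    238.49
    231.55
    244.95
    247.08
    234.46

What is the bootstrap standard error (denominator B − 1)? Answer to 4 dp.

Bootstrap SE is the standard deviation of the 8 replicate means.
Mean of replicates: (243.99 + 246.06 + 247.85 + 238.49 + 231.55 + 244.95 + 247.08 + 234.46) / 8 = 1934.43000 / 8 = 241.80375
Sum of squared deviations: (+2.18625)² + (+4.25625)² + (+6.04625)² + (−3.31375)² + (−10.25375)² + (+3.14625)² + (+5.27625)² + (−7.34375)² = 267.24119
Variance = 267.24119 / 7 = 38.17731
SE* = √38.17731

SE* = 6.1788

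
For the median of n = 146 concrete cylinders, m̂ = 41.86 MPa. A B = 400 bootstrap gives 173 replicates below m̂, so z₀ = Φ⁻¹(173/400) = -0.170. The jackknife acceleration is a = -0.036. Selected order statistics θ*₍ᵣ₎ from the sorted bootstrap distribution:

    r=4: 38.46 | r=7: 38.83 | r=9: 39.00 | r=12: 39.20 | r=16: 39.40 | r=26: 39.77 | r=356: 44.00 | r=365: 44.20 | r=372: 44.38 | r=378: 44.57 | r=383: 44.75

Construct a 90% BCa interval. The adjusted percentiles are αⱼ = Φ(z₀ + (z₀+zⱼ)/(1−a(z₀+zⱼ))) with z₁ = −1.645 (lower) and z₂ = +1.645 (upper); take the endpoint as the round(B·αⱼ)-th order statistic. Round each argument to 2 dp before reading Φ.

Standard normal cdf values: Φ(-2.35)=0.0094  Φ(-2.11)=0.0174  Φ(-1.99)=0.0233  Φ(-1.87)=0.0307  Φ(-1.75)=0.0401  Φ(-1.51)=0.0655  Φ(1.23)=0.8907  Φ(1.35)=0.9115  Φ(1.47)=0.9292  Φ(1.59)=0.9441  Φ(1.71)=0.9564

(38.83, 44.00)

Lower: z₀ + z₁ = -0.170 + (-1.645) = -1.815; 1 − a(z₀+z₁) = 1 − (-0.036)(-1.815) = 0.9347; argument = -0.170 + (-1.815)/0.9347 = -2.1119 → -2.11.
α₁ = Φ(-2.11) = 0.0174; rank = round(400 × 0.0174) = 7; θ*₍7₎ = 38.83.
Upper: z₀ + z₂ = 1.475; 1 − a(z₀+z₂) = 1.0531; argument = 1.2306 → 1.23; α₂ = 0.8907; rank = 356; θ*₍356₎ = 44.00.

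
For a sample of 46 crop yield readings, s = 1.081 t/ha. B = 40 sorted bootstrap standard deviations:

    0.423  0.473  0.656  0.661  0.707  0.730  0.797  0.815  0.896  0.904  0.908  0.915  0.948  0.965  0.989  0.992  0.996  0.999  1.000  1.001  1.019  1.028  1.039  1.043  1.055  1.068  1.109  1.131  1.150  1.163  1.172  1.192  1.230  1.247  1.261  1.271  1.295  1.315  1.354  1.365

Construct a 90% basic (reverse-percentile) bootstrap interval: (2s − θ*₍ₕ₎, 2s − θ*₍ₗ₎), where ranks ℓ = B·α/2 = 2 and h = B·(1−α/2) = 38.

Percentile endpoints at ranks 2 and 38: θ*₍2₎ = 0.473, θ*₍38₎ = 1.315.
Basic interval reflects these around s:
  lower = 2 × 1.081 − 1.315 = 0.847
  upper = 2 × 1.081 − 0.473 = 1.689

(0.847, 1.689)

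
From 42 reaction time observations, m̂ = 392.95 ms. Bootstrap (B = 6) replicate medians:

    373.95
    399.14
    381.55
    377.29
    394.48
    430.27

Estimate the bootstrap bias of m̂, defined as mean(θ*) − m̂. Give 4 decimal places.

mean(θ*) = (373.95 + 399.14 + 381.55 + 377.29 + 394.48 + 430.27) / 6 = 392.78000
bias = 392.78000 − 392.95

bias = −0.1700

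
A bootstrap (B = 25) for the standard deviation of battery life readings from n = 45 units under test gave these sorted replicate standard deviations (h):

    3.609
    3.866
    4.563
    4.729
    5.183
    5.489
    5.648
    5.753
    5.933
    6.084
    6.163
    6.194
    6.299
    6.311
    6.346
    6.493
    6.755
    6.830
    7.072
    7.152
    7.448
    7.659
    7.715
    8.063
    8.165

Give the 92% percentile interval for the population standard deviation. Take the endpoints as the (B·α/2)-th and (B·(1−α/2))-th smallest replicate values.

α = 0.08; lower rank = 25 × 0.040 = 1; upper rank = 25 × 0.960 = 24.
The 1st smallest replicate is 3.609; the 24th is 8.063.

(3.609, 8.063)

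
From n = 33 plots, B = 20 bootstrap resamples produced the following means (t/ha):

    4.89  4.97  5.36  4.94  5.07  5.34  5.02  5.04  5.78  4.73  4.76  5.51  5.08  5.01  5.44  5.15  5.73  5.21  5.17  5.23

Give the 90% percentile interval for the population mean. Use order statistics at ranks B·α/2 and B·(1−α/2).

Sorted replicates: 4.73, 4.76, 4.89, 4.94, 4.97, 5.01, 5.02, 5.04, 5.07, 5.08, 5.15, 5.17, 5.21, 5.23, 5.34, 5.36, 5.44, 5.51, 5.73, 5.78
α = 0.10; lower rank = 20 × 0.050 = 1; upper rank = 20 × 0.950 = 19.
The 1st smallest replicate is 4.73; the 19th is 5.73.

(4.73, 5.73)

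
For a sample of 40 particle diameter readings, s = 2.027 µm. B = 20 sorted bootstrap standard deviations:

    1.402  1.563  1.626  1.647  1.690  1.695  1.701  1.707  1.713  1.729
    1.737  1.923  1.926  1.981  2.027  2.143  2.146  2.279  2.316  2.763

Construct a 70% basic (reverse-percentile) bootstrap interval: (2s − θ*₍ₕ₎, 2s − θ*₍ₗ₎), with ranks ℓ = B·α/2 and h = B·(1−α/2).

Percentile endpoints at ranks 3 and 17: θ*₍3₎ = 1.626, θ*₍17₎ = 2.146.
Basic interval reflects these around s:
  lower = 2 × 2.027 − 2.146 = 1.908
  upper = 2 × 2.027 − 1.626 = 2.428

(1.908, 2.428)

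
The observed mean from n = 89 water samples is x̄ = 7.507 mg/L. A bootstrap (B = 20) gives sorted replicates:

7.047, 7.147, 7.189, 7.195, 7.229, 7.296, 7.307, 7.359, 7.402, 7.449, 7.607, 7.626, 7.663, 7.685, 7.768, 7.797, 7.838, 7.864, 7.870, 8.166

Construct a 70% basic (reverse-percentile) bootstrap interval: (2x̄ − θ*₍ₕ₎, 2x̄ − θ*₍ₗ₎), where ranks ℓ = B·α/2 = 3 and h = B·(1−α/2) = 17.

Percentile endpoints at ranks 3 and 17: θ*₍3₎ = 7.189, θ*₍17₎ = 7.838.
Basic interval reflects these around x̄:
  lower = 2 × 7.507 − 7.838 = 7.176
  upper = 2 × 7.507 − 7.189 = 7.825

(7.176, 7.825)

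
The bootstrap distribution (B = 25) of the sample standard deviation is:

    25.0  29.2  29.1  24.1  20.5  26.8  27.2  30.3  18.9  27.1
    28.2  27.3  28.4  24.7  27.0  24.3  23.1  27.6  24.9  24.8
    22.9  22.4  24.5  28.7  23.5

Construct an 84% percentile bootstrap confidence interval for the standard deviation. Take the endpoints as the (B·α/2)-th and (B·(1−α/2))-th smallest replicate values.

(20.5, 29.1)

Sorted replicates: 18.9, 20.5, 22.4, 22.9, 23.1, 23.5, 24.1, 24.3, 24.5, 24.7, 24.8, 24.9, 25.0, 26.8, 27.0, 27.1, 27.2, 27.3, 27.6, 28.2, 28.4, 28.7, 29.1, 29.2, 30.3
α = 0.16; lower rank = 25 × 0.080 = 2; upper rank = 25 × 0.920 = 23.
The 2nd smallest replicate is 20.5; the 23rd is 29.1.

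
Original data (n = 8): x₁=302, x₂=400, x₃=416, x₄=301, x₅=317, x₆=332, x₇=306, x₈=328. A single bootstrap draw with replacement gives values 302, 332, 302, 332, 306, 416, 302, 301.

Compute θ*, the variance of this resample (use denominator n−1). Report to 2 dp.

Mean = 324.1250; sum of squared deviations = 10896.8750
s² = 10896.8750 / 7 = 1556.6964

θ* = 1556.70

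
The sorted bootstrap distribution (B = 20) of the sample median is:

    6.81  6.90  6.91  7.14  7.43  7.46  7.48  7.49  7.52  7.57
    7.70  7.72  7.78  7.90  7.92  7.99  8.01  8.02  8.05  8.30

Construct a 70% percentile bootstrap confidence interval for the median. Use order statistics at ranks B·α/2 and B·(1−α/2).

(6.91, 8.01)

α = 0.30; lower rank = 20 × 0.150 = 3; upper rank = 20 × 0.850 = 17.
The 3rd smallest replicate is 6.91; the 17th is 8.01.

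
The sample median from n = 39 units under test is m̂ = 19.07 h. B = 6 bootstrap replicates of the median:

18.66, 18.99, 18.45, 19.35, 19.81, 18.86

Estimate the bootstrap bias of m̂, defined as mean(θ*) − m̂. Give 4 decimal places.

mean(θ*) = (18.66 + 18.99 + 18.45 + 19.35 + 19.81 + 18.86) / 6 = 19.02000
bias = 19.02000 − 19.07

bias = −0.0500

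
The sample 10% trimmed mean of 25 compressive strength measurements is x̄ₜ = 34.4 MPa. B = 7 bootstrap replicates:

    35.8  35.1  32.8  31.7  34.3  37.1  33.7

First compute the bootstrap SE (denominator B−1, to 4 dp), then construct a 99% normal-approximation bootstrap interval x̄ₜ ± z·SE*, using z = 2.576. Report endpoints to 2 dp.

(29.69, 39.11)

Mean of replicates = 34.3571; sum of squared deviations = 20.0771; SE* = √(20.0771/6) = 1.8293
Margin = 2.576 × 1.8293 = 4.712
Interval: 34.4 ± 4.712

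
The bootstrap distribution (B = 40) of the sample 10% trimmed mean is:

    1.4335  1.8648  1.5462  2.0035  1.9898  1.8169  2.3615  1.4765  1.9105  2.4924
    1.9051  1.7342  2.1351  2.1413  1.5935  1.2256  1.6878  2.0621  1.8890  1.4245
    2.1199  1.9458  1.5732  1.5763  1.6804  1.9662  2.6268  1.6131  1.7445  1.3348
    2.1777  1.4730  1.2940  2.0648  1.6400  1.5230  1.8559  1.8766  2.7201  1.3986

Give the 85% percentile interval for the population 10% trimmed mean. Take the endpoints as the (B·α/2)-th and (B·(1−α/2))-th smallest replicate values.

Sorted replicates: 1.2256, 1.2940, 1.3348, 1.3986, 1.4245, 1.4335, 1.4730, 1.4765, 1.5230, 1.5462, 1.5732, 1.5763, 1.5935, 1.6131, 1.6400, 1.6804, 1.6878, 1.7342, 1.7445, 1.8169, 1.8559, 1.8648, 1.8766, 1.8890, 1.9051, 1.9105, 1.9458, 1.9662, 1.9898, 2.0035, 2.0621, 2.0648, 2.1199, 2.1351, 2.1413, 2.1777, 2.3615, 2.4924, 2.6268, 2.7201
α = 0.15; lower rank = 40 × 0.075 = 3; upper rank = 40 × 0.925 = 37.
The 3rd smallest replicate is 1.3348; the 37th is 2.3615.

(1.3348, 2.3615)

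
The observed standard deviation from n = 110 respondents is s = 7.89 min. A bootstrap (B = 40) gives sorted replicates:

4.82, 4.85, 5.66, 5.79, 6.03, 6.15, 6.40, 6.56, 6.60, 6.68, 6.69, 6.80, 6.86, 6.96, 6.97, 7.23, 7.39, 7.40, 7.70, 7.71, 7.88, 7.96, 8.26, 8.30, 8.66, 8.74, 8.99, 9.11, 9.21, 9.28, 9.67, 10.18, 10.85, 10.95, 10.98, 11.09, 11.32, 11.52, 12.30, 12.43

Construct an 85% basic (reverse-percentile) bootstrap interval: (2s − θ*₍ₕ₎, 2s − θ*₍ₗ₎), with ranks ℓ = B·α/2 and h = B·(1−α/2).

Percentile endpoints at ranks 3 and 37: θ*₍3₎ = 5.66, θ*₍37₎ = 11.32.
Basic interval reflects these around s:
  lower = 2 × 7.89 − 11.32 = 4.46
  upper = 2 × 7.89 − 5.66 = 10.12

(4.46, 10.12)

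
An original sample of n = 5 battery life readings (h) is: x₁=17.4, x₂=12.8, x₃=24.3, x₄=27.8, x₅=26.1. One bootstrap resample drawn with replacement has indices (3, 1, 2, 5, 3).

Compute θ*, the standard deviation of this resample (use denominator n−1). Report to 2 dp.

θ* = 5.66

Resample values: 24.3, 17.4, 12.8, 26.1, 24.3.
Mean = 20.9800; sum of squared deviations = 127.9880
s² = 127.9880 / 4 = 31.9970
s = √31.9970 = 5.66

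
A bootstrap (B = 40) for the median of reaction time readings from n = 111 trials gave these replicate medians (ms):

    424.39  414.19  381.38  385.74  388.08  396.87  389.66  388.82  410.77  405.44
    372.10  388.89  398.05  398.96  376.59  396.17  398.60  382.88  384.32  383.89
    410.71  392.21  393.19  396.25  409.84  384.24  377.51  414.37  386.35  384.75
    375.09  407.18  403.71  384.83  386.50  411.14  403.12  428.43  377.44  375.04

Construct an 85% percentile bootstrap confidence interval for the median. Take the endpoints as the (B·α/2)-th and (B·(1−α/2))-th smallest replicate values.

Sorted replicates: 372.10, 375.04, 375.09, 376.59, 377.44, 377.51, 381.38, 382.88, 383.89, 384.24, 384.32, 384.75, 384.83, 385.74, 386.35, 386.50, 388.08, 388.82, 388.89, 389.66, 392.21, 393.19, 396.17, 396.25, 396.87, 398.05, 398.60, 398.96, 403.12, 403.71, 405.44, 407.18, 409.84, 410.71, 410.77, 411.14, 414.19, 414.37, 424.39, 428.43
α = 0.15; lower rank = 40 × 0.075 = 3; upper rank = 40 × 0.925 = 37.
The 3rd smallest replicate is 375.09; the 37th is 414.19.

(375.09, 414.19)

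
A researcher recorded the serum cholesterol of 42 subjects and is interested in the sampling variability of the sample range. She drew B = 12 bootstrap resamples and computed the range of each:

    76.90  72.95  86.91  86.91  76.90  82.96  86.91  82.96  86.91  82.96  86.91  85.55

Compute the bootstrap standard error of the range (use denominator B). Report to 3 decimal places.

SE* = 4.640

Bootstrap SE is the standard deviation of the 12 replicate ranges.
Mean of replicates: (76.90 + 72.95 + 86.91 + 86.91 + 76.90 + 82.96 + 86.91 + 82.96 + 86.91 + 82.96 + 86.91 + 85.55) / 12 = 995.7300 / 12 = 82.9775
Sum of squared deviations: (−6.0775)² + (−10.0275)² + (+3.9325)² + (+3.9325)² + (−6.0775)² + (−0.0175)² + (+3.9325)² + (−0.0175)² + (+3.9325)² + (−0.0175)² + (+3.9325)² + (+2.5725)² = 258.3642
Variance = 258.3642 / 12 = 21.5304
SE* = √21.5304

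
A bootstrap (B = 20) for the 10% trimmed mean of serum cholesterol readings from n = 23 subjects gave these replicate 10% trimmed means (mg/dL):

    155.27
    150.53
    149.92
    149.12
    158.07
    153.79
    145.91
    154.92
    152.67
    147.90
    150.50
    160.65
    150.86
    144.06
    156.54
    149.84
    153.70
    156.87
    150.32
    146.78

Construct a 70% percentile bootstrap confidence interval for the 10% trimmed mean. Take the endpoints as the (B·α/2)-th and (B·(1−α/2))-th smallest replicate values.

(146.78, 156.54)

Sorted replicates: 144.06, 145.91, 146.78, 147.90, 149.12, 149.84, 149.92, 150.32, 150.50, 150.53, 150.86, 152.67, 153.70, 153.79, 154.92, 155.27, 156.54, 156.87, 158.07, 160.65
α = 0.30; lower rank = 20 × 0.150 = 3; upper rank = 20 × 0.850 = 17.
The 3rd smallest replicate is 146.78; the 17th is 156.54.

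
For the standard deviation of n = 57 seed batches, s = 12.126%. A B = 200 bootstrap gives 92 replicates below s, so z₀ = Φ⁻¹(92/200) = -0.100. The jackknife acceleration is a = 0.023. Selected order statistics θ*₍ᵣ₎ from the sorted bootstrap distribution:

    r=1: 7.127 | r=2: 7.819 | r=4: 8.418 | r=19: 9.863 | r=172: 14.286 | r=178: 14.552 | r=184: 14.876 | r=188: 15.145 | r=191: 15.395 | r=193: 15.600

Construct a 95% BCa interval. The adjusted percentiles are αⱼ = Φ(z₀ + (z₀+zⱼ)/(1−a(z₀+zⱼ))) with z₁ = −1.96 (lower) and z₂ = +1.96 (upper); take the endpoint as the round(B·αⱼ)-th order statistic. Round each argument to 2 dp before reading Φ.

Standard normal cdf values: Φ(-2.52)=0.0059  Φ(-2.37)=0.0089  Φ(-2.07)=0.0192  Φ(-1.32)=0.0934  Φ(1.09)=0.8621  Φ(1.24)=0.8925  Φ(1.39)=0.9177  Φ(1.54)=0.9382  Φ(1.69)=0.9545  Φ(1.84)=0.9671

Lower: z₀ + z₁ = -0.100 + (-1.960) = -2.060; 1 − a(z₀+z₁) = 1 − (0.023)(-2.060) = 1.0474; argument = -0.100 + (-2.060)/1.0474 = -2.0668 → -2.07.
α₁ = Φ(-2.07) = 0.0192; rank = round(200 × 0.0192) = 4; θ*₍4₎ = 8.418.
Upper: z₀ + z₂ = 1.860; 1 − a(z₀+z₂) = 0.9572; argument = 1.8431 → 1.84; α₂ = 0.9671; rank = 193; θ*₍193₎ = 15.600.

(8.418, 15.600)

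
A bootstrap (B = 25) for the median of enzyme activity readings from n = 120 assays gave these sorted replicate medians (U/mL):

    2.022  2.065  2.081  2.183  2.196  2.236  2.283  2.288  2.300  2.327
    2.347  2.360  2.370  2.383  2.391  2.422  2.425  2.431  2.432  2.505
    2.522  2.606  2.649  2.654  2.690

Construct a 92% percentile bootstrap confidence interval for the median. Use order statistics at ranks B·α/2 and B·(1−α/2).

(2.022, 2.654)

α = 0.08; lower rank = 25 × 0.040 = 1; upper rank = 25 × 0.960 = 24.
The 1st smallest replicate is 2.022; the 24th is 2.654.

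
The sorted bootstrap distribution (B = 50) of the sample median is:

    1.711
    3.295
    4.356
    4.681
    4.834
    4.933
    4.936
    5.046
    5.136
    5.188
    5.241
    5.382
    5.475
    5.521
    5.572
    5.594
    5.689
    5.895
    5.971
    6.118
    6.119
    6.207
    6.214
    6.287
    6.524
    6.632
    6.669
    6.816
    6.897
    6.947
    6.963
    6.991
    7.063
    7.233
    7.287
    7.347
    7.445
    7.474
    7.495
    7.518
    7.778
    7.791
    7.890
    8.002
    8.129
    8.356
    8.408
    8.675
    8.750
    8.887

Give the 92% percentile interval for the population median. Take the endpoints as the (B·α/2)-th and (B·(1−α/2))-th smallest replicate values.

α = 0.08; lower rank = 50 × 0.040 = 2; upper rank = 50 × 0.960 = 48.
The 2nd smallest replicate is 3.295; the 48th is 8.675.

(3.295, 8.675)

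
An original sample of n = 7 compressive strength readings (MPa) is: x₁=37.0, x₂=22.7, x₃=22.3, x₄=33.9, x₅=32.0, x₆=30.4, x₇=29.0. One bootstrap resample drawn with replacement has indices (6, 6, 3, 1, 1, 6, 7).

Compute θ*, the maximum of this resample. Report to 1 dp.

Resample values: 30.4, 30.4, 22.3, 37.0, 37.0, 30.4, 29.0.
Maximum = 37.0

θ* = 37.0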